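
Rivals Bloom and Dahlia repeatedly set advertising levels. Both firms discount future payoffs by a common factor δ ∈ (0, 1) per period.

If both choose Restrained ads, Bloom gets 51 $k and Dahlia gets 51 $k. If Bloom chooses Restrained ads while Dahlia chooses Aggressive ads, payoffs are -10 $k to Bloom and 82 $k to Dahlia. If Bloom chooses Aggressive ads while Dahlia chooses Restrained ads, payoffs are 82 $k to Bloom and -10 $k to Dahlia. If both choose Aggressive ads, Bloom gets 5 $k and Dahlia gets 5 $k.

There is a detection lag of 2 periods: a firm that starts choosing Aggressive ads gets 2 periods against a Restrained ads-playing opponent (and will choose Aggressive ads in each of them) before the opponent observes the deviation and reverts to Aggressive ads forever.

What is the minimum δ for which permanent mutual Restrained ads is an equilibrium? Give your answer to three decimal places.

The best deviation is to choose Aggressive ads for all 2 undetected periods, earning 82 each, then 5 forever once detected.
Deviation value: 82(1−δ^2)/(1−δ) + 5δ^2/(1−δ); cooperation value: 51/(1−δ).
IC: 51 ≥ 82(1−δ^2) + 5δ^2 = 82 − 77δ^2.
So δ^2 ≥ 31/77, giving δ ≥ (31/77)^(1/2) ≈ 0.635.

0.635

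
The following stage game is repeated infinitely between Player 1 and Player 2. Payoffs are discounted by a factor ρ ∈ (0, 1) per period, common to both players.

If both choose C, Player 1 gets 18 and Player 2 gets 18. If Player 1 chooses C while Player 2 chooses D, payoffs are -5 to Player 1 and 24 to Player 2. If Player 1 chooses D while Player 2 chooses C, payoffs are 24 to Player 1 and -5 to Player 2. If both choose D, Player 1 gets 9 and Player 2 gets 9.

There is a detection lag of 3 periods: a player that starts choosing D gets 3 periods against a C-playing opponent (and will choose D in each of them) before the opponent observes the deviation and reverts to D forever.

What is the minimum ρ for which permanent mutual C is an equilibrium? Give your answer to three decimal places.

A deviator earns 24 for 3 periods, then 9 forever; cooperating earns 18 forever. Multiplying the IC by (1−ρ):
18 ≥ 24(1−ρ^3) + 9ρ^3, so 15·ρ^3 ≥ 6 and ρ^3 ≥ 2/5.
ρ ≥ (2/5)^(1/3) ≈ 0.737.

0.737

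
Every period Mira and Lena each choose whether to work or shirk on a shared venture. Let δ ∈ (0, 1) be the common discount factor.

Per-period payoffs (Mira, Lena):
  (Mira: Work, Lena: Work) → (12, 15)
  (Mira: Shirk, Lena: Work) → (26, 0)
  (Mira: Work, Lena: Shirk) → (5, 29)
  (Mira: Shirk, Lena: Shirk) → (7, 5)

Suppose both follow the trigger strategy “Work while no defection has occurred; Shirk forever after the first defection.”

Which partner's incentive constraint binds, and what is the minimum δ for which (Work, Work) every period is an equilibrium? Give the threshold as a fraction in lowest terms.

For Mira: deviation gain 26−12 = 14, per-period punishment loss 12−7 = 5. IC gives δ ≥ 14/19.
For Lena: gain 14, loss 10 per period, so δ ≥ 14/24 = 7/12.
The tighter constraint is Mira's, so cooperation needs δ ≥ 14/19.

Mira; δ ≥ 14/19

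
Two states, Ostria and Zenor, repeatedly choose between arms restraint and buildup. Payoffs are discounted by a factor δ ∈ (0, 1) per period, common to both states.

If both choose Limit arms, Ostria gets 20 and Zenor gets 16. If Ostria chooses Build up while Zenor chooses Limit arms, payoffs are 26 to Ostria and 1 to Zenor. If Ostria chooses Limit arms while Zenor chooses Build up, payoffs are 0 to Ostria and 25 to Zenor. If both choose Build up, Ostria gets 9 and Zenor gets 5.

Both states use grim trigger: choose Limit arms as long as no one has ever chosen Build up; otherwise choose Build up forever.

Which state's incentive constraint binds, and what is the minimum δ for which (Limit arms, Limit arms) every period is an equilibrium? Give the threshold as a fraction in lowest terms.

Zenor; δ ≥ 9/20

Ostria's threshold: (26−20)/(26−9) = 6/17.
Zenor's threshold: (25−16)/(25−5) = 9/20.
6/17 < 9/20, so Zenor binds and δ* = 9/20.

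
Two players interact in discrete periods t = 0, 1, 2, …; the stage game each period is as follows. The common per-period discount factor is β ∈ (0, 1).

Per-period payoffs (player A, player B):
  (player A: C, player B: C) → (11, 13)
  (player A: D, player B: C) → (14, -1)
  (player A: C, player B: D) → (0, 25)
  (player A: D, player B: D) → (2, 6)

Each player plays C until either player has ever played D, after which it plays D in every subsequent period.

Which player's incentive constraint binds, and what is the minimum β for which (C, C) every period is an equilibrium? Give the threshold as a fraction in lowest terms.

For player A: deviation gain 14−11 = 3, per-period punishment loss 11−2 = 9. IC gives β ≥ 3/12 = 1/4.
For player B: gain 12, loss 7 per period, so β ≥ 12/19.
The tighter constraint is player B's, so cooperation needs β ≥ 12/19.

player B; β ≥ 12/19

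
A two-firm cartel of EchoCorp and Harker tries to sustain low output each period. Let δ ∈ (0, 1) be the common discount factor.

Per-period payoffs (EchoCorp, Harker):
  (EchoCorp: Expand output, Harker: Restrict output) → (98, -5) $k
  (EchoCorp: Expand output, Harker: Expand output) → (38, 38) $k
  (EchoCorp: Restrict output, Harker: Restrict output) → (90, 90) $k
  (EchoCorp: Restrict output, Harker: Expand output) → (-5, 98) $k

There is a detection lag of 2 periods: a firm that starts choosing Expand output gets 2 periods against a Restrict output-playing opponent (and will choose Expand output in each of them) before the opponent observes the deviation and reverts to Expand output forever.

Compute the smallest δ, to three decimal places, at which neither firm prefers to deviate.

The best deviation is to choose Expand output for all 2 undetected periods, earning 98 each, then 38 forever once detected.
Deviation value: 98(1−δ^2)/(1−δ) + 38δ^2/(1−δ); cooperation value: 90/(1−δ).
IC: 90 ≥ 98(1−δ^2) + 38δ^2 = 98 − 60δ^2.
So δ^2 ≥ 8/60 = 2/15, giving δ ≥ (2/15)^(1/2) ≈ 0.365.

0.365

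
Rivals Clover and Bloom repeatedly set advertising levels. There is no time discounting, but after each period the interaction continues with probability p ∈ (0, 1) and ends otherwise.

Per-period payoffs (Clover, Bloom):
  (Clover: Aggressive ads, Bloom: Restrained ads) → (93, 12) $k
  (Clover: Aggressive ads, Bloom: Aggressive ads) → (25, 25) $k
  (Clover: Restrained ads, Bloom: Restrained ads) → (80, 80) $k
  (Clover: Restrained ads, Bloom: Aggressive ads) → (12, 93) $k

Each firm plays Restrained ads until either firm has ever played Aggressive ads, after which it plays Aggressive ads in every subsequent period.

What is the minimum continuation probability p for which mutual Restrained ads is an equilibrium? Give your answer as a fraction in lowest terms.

13/68

Expected cooperation value is 80 + p·80 + p²·80 + … = 80/(1−p); deviation gives 93 + p·25/(1−p).
80 ≥ 93(1−p) + 25p ⇒ 68p ≥ 13 ⇒ p ≥ 13/68.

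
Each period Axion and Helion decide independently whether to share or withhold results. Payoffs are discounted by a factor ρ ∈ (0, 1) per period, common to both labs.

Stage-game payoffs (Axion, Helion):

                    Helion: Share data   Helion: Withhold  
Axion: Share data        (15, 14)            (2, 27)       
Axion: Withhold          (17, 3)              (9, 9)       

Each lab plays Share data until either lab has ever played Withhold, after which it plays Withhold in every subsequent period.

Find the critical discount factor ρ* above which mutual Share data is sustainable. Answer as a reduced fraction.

13/18

For Axion: deviation gain 17−15 = 2, per-period punishment loss 15−9 = 6. IC gives ρ ≥ 2/8 = 1/4.
For Helion: gain 13, loss 5 per period, so ρ ≥ 13/18.
The tighter constraint is Helion's, so cooperation needs ρ ≥ 13/18.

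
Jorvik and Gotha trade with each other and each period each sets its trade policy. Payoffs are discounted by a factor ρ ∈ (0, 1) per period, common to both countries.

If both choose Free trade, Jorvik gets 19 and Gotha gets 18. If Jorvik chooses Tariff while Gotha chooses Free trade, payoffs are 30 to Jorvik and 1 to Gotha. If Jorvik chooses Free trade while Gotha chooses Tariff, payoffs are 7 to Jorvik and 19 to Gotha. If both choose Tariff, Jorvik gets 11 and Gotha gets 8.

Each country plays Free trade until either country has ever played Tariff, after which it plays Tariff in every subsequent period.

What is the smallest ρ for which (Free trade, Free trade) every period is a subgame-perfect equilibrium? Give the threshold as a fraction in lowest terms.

11/19

For Jorvik: deviation gain 30−19 = 11, per-period punishment loss 19−11 = 8. IC gives ρ ≥ 11/19.
For Gotha: gain 1, loss 10 per period, so ρ ≥ 1/11.
The tighter constraint is Jorvik's, so cooperation needs ρ ≥ 11/19.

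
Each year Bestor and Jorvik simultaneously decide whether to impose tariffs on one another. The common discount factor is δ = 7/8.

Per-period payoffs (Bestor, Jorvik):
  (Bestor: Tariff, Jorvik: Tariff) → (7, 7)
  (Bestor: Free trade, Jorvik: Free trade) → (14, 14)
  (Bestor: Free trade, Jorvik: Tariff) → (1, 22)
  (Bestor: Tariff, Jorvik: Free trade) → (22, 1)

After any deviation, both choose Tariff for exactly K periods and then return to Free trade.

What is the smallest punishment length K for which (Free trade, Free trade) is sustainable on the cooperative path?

2

No profitable deviation requires (14−7)(δ+…+δ^K) ≥ 22−14, i.e. δ+…+δ^K ≥ 8/7 ≈ 1.1429.
With δ = 7/8, the partial sums are K=1: 0.8750, K=2: 1.6406.
K = 2 is the first length at which the sum reaches 1.1429.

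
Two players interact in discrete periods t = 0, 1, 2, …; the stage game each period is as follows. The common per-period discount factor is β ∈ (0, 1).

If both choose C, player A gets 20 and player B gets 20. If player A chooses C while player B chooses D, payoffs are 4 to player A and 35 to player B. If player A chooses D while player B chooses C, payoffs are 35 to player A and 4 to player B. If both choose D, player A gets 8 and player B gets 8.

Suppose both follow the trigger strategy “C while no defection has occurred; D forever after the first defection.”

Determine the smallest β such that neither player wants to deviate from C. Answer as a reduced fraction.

Under grim trigger the critical discount factor is (T−C)/(T−P) with T = 35, C = 20, P = 8.
β* = (35−20)/(35−8) = 15/27 = 5/9.

5/9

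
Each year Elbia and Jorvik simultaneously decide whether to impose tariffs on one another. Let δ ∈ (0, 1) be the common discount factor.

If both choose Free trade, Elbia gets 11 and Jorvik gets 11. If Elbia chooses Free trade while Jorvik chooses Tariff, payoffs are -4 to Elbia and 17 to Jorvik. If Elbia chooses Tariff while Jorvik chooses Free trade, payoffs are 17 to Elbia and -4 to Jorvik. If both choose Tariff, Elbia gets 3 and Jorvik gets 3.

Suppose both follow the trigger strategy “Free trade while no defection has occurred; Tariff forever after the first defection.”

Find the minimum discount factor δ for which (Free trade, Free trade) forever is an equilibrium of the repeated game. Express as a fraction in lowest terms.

11/(1−δ) ≥ 17 + 3δ/(1−δ)
11 ≥ 17 − 14δ
δ ≥ 6/14 = 3/7.

3/7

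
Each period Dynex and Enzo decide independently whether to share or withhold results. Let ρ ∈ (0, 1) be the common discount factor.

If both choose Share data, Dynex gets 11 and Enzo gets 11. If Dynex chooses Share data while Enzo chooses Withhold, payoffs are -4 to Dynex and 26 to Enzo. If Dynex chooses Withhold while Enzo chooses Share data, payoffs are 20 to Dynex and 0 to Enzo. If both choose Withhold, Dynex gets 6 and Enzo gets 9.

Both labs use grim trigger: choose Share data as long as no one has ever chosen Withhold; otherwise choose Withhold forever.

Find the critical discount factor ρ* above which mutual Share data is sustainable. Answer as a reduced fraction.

15/17

Dynex's threshold: (20−11)/(20−6) = 9/14.
Enzo's threshold: (26−11)/(26−9) = 15/17.
9/14 < 15/17, so Enzo binds and ρ* = 15/17.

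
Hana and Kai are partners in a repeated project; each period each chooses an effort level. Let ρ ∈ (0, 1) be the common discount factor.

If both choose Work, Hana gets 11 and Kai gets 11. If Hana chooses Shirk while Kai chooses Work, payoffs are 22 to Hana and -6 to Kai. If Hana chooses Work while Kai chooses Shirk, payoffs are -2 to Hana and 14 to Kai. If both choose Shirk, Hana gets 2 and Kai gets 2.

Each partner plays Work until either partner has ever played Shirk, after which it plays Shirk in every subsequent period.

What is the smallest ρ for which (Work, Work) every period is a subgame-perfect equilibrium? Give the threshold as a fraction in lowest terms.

11/20

For Hana: deviation gain 22−11 = 11, per-period punishment loss 11−2 = 9. IC gives ρ ≥ 11/20.
For Kai: gain 3, loss 9 per period, so ρ ≥ 3/12 = 1/4.
The tighter constraint is Hana's, so cooperation needs ρ ≥ 11/20.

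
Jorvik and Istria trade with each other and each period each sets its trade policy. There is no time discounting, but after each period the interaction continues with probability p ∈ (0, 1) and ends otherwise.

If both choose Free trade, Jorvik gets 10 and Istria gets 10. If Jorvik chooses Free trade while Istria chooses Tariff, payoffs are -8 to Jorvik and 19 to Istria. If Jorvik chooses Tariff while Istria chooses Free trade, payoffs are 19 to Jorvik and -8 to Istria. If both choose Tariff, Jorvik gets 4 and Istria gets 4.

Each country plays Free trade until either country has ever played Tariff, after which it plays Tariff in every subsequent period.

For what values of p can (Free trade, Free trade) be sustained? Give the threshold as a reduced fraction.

Expected cooperation value is 10 + p·10 + p²·10 + … = 10/(1−p); deviation gives 19 + p·4/(1−p).
10 ≥ 19(1−p) + 4p ⇒ 15p ≥ 9 ⇒ p ≥ 9/15 = 3/5.

3/5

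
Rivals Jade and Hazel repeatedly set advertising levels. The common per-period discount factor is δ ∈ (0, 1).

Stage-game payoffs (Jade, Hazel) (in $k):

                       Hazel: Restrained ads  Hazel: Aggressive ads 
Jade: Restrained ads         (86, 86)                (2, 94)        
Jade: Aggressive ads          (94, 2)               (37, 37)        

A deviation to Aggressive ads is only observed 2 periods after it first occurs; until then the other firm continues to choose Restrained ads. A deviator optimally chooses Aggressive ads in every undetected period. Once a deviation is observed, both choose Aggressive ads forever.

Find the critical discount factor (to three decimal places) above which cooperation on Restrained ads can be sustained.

A deviator earns 94 for 2 periods, then 37 forever; cooperating earns 86 forever. Multiplying the IC by (1−δ):
86 ≥ 94(1−δ^2) + 37δ^2, so 57·δ^2 ≥ 8 and δ^2 ≥ 8/57.
δ ≥ (8/57)^(1/2) ≈ 0.375.

0.375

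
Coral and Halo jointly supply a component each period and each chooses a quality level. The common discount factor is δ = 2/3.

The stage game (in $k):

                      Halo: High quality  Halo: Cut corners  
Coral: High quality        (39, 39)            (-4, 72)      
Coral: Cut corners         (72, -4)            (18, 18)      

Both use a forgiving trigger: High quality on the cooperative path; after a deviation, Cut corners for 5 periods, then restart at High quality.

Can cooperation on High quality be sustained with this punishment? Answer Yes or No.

IC: δ+…+δ^5 ≥ (72−39)/(39−18) = 11/7.
At δ = 2/3: partial sum = 1.7366 ≥ 1.5714. Cooperation sustainable.

Yes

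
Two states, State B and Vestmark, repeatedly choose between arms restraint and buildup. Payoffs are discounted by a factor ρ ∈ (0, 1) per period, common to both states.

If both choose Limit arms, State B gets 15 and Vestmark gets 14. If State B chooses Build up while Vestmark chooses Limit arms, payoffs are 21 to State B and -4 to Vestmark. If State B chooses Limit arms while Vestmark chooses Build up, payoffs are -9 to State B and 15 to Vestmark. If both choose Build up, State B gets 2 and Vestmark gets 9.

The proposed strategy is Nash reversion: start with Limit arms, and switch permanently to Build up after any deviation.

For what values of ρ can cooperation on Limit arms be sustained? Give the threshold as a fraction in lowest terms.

6/19

State B's threshold: (21−15)/(21−2) = 6/19.
Vestmark's threshold: (15−14)/(15−9) = 1/6.
6/19 > 1/6, so State B binds and ρ* = 6/19.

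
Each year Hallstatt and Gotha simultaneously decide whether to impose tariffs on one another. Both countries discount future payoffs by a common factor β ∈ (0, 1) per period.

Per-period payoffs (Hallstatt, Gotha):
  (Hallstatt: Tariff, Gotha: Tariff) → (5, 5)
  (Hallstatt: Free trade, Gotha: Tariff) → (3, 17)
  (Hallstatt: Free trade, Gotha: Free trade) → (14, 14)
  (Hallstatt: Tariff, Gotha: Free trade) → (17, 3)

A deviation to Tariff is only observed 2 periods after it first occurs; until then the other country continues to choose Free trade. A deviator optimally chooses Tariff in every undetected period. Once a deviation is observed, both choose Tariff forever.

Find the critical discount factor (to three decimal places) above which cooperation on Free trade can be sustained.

0.500

A deviator earns 17 for 2 periods, then 5 forever; cooperating earns 14 forever. Multiplying the IC by (1−β):
14 ≥ 17(1−β^2) + 5β^2, so 12·β^2 ≥ 3 and β^2 ≥ 1/4.
β ≥ (1/4)^(1/2) ≈ 0.500.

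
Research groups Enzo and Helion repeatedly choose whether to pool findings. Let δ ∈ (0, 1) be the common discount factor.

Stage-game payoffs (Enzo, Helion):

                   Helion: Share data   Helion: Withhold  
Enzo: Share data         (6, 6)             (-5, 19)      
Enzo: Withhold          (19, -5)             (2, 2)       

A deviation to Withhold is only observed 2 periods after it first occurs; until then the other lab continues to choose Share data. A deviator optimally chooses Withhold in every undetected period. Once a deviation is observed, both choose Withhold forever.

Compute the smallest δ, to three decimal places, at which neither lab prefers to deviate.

0.874

A deviator earns 19 for 2 periods, then 2 forever; cooperating earns 6 forever. Multiplying the IC by (1−δ):
6 ≥ 19(1−δ^2) + 2δ^2, so 17·δ^2 ≥ 13 and δ^2 ≥ 13/17.
δ ≥ (13/17)^(1/2) ≈ 0.874.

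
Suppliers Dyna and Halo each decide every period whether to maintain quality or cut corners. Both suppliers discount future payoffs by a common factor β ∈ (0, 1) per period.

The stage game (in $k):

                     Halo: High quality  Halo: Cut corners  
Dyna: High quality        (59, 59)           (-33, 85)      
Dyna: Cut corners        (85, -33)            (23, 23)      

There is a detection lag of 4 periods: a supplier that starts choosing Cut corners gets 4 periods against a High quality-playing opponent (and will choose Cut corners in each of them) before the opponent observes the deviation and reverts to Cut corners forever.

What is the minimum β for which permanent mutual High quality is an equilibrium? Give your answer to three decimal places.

A deviator earns 85 for 4 periods, then 23 forever; cooperating earns 59 forever. Multiplying the IC by (1−β):
59 ≥ 85(1−β^4) + 23β^4, so 62·β^4 ≥ 26 and β^4 ≥ 13/31.
β ≥ (13/31)^(1/4) ≈ 0.805.

0.805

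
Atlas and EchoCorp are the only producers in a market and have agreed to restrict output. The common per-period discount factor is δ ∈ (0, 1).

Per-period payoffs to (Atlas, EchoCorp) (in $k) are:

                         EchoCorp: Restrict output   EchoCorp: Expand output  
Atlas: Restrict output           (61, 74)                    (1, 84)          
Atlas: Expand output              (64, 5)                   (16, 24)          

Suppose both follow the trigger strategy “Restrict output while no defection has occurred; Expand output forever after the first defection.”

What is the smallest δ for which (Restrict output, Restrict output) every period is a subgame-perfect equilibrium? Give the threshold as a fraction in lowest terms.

Atlas: cooperation gives 61 each period; deviation gives 64 once then 16 forever.
  61/(1−δ) ≥ 64 + 16δ/(1−δ) ⇒ δ ≥ 3/48 = 1/16.
EchoCorp: cooperation gives 74 each period; deviation gives 84 once then 24 forever.
  δ ≥ 10/60 = 1/6.
Both must hold, so the binding constraint is EchoCorp's: δ ≥ 1/6.

1/6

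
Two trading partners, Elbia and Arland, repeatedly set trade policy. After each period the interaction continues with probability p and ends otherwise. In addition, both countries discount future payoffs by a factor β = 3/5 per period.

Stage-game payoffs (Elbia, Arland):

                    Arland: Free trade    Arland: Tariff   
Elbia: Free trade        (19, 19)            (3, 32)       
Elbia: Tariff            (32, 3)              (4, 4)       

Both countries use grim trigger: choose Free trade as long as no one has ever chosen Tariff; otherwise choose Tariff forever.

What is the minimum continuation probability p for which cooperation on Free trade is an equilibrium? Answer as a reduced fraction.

With continuation probability p and discount β, the effective per-period discount factor is βp.
Grim-trigger IC: βp ≥ (32−19)/(32−4) = 13/28.
So p ≥ (13/28)/(3/5) = 65/84.

65/84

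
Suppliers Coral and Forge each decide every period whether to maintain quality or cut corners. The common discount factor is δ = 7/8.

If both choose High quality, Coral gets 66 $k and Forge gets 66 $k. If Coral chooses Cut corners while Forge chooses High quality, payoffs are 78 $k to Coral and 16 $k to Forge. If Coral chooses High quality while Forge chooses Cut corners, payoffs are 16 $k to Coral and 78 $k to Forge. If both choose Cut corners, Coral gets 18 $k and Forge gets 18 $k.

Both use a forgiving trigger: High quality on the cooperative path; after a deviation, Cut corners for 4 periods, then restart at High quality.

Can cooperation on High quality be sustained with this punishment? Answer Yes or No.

Yes

IC: δ+…+δ^4 ≥ (78−66)/(66−18) = 1/4.
At δ = 7/8: partial sum = 2.8967 ≥ 0.2500. Cooperation sustainable.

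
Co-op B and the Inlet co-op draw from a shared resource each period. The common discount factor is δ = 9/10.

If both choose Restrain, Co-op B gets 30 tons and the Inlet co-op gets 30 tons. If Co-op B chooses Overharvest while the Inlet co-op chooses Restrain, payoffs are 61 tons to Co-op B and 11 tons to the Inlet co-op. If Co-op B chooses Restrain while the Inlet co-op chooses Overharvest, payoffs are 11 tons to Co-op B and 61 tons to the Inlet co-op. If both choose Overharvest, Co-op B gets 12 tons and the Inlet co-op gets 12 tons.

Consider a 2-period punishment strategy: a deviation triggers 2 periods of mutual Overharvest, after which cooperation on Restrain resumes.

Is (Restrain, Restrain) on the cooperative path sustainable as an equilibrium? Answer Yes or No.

No

A one-shot deviation gives 61 now, then 12 for 2 periods, then back to 30.
Gain from deviating: (61−30) today; loss: (30−12) in each of the next 2 periods.
No-deviation condition: (30−12)(δ+…+δ^2) ≥ 61−30, i.e. δ+…+δ^2 ≥ 31/18.
At δ = 9/10: δ+…+δ^2 = 1.7100 < 1.7222.
So cooperation is not sustainable.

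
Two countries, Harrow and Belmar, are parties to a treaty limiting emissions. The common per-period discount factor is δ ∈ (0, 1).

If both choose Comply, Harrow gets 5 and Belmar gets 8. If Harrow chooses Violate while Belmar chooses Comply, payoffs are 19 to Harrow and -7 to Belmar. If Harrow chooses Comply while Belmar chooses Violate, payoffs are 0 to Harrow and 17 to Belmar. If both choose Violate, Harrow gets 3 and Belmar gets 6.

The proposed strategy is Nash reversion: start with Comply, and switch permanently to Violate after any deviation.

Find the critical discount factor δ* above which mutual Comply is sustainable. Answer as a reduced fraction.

Harrow's threshold: (19−5)/(19−3) = 7/8.
Belmar's threshold: (17−8)/(17−6) = 9/11.
7/8 > 9/11, so Harrow binds and δ* = 7/8.

7/8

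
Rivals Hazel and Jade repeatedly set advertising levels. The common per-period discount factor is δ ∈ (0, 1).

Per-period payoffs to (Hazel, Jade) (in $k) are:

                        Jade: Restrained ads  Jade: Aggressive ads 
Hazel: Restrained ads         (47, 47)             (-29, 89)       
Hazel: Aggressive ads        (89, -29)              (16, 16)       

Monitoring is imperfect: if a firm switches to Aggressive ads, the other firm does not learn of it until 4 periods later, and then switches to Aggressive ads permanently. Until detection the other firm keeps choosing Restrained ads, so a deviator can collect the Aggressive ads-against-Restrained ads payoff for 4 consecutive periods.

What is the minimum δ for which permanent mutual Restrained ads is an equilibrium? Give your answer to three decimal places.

0.871

Deviating for the 4 undetected periods gains 89−47 = 42 per period over cooperation, then loses 47−16 = 31 per period forever once punishment starts.
Gain: 42(1 + δ + … + δ^3); loss: 31·δ^4/(1−δ).
No profitable deviation ⇔ 42(1−δ^4) ≤ 31·δ^4, i.e. δ^4 ≥ 42/(42+31) = 42/73.
Hence δ ≥ (42/73)^(1/4) ≈ 0.871.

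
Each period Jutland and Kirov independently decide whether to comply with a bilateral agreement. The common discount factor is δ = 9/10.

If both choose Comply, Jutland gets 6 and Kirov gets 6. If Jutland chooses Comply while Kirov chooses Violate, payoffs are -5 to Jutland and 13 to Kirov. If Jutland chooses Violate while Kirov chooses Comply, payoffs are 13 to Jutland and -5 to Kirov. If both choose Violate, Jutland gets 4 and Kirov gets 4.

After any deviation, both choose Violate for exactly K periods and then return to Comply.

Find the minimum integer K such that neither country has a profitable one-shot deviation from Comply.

5

No profitable deviation requires (6−4)(δ+…+δ^K) ≥ 13−6, i.e. δ+…+δ^K ≥ 7/2 ≈ 3.5000.
With δ = 9/10, the partial sums are K=1: 0.9000, K=2: 1.7100, K=3: 2.4390, K=4: 3.0951, K=5: 3.6856.
K = 5 is the first length at which the sum reaches 3.5000.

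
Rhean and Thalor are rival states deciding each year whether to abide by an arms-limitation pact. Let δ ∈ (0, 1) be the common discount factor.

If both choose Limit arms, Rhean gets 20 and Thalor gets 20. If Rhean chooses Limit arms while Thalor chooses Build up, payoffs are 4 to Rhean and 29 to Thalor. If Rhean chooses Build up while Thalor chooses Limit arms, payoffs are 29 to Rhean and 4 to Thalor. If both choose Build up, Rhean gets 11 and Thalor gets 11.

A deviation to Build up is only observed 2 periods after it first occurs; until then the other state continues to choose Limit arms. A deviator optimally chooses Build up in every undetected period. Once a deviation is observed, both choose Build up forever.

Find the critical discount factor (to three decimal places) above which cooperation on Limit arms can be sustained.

Deviating for the 2 undetected periods gains 29−20 = 9 per period over cooperation, then loses 20−11 = 9 per period forever once punishment starts.
Gain: 9(1 + δ + … + δ^1); loss: 9·δ^2/(1−δ).
No profitable deviation ⇔ 9(1−δ^2) ≤ 9·δ^2, i.e. δ^2 ≥ 9/(9+9) = 1/2.
Hence δ ≥ (1/2)^(1/2) ≈ 0.707.

0.707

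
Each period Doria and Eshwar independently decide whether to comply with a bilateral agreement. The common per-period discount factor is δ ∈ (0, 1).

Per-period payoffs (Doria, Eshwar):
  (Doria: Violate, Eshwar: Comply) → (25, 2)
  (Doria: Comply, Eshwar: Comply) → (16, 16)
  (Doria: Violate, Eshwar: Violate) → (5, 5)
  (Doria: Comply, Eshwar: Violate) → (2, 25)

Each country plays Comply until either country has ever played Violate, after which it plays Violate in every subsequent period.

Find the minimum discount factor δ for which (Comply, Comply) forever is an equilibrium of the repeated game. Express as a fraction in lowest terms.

Under grim trigger the critical discount factor is (T−C)/(T−P) with T = 25, C = 16, P = 5.
δ* = (25−16)/(25−5) = 9/20.

9/20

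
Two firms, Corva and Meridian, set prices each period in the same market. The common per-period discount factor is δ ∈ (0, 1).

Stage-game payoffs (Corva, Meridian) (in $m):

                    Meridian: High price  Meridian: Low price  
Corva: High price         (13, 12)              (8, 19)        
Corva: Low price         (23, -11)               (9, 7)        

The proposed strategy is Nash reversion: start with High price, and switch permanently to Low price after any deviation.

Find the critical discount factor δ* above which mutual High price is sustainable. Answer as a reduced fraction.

5/7

For Corva: deviation gain 23−13 = 10, per-period punishment loss 13−9 = 4. IC gives δ ≥ 10/14 = 5/7.
For Meridian: gain 7, loss 5 per period, so δ ≥ 7/12.
The tighter constraint is Corva's, so cooperation needs δ ≥ 5/7.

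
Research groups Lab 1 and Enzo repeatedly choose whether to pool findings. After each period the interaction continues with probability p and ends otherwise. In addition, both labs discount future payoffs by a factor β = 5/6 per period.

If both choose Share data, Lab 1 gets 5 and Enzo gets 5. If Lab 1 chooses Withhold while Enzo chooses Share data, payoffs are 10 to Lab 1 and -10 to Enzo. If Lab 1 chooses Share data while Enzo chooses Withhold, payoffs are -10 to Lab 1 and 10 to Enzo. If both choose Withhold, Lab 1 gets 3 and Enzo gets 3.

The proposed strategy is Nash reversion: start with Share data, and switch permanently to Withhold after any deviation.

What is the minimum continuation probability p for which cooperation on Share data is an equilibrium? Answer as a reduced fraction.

6/7

With continuation probability p and discount β, the effective per-period discount factor is βp.
Grim-trigger IC: βp ≥ (10−5)/(10−3) = 5/7.
So p ≥ (5/7)/(5/6) = 6/7.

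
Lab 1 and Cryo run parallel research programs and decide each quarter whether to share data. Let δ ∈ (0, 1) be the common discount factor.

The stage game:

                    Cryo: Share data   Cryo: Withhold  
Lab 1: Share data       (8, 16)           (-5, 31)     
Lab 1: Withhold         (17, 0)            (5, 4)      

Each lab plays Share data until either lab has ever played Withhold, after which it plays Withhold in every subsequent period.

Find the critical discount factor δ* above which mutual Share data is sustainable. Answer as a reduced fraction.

Lab 1's threshold: (17−8)/(17−5) = 3/4.
Cryo's threshold: (31−16)/(31−4) = 5/9.
3/4 > 5/9, so Lab 1 binds and δ* = 3/4.

3/4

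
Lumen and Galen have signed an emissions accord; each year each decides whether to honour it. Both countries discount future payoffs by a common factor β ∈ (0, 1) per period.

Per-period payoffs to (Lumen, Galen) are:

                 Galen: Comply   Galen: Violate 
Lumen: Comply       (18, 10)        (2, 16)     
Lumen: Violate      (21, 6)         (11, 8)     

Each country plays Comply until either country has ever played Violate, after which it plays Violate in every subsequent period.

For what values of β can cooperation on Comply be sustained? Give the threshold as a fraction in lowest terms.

Lumen's threshold: (21−18)/(21−11) = 3/10.
Galen's threshold: (16−10)/(16−8) = 3/4.
3/10 < 3/4, so Galen binds and β* = 3/4.

3/4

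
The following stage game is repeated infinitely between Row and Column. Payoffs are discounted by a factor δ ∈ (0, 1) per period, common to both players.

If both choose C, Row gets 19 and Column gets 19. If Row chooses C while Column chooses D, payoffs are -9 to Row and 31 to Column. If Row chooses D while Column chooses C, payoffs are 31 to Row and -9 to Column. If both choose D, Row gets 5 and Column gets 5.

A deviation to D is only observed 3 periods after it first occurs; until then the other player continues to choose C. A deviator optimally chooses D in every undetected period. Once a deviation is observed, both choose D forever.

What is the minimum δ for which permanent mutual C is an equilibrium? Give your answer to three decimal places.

0.773

A deviator earns 31 for 3 periods, then 5 forever; cooperating earns 19 forever. Multiplying the IC by (1−δ):
19 ≥ 31(1−δ^3) + 5δ^3, so 26·δ^3 ≥ 12 and δ^3 ≥ 6/13.
δ ≥ (6/13)^(1/3) ≈ 0.773.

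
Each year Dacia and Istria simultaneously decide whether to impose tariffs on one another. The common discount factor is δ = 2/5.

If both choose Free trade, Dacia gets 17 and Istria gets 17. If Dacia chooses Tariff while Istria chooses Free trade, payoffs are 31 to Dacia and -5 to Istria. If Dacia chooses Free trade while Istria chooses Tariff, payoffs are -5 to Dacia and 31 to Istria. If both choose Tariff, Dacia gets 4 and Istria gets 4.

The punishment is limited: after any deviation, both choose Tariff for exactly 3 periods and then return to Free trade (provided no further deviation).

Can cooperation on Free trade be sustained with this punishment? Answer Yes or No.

A one-shot deviation gives 31 now, then 4 for 3 periods, then back to 17.
Gain from deviating: (31−17) today; loss: (17−4) in each of the next 3 periods.
No-deviation condition: (17−4)(δ+…+δ^3) ≥ 31−17, i.e. δ+…+δ^3 ≥ 14/13.
At δ = 2/5: δ+…+δ^3 = 0.6240 < 1.0769.
So cooperation is not sustainable.

No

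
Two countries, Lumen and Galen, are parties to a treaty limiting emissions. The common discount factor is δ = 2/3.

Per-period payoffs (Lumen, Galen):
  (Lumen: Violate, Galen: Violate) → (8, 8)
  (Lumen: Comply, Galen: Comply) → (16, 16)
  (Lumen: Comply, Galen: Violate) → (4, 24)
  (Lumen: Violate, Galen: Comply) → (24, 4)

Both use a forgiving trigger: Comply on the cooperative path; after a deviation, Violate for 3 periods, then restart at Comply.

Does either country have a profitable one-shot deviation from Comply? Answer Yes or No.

A one-shot deviation gives 24 now, then 8 for 3 periods, then back to 16.
Gain from deviating: (24−16) today; loss: (16−8) in each of the next 3 periods.
No-deviation condition: (16−8)(δ+…+δ^3) ≥ 24−16, i.e. δ+…+δ^3 ≥ 1.
At δ = 2/3: δ+…+δ^3 = 1.4074 ≥ 1.0000.
So cooperation is sustainable.

No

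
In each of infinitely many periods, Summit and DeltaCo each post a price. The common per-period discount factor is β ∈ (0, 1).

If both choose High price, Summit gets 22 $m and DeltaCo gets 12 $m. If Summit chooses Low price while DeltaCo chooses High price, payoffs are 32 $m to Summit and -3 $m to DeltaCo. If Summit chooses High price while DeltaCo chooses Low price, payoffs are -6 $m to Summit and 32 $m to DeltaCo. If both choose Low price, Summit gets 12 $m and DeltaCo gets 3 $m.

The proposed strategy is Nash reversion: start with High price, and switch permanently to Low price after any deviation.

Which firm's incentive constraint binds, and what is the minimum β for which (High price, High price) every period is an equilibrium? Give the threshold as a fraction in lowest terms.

Summit's threshold: (32−22)/(32−12) = 1/2.
DeltaCo's threshold: (32−12)/(32−3) = 20/29.
1/2 < 20/29, so DeltaCo binds and β* = 20/29.

DeltaCo; β ≥ 20/29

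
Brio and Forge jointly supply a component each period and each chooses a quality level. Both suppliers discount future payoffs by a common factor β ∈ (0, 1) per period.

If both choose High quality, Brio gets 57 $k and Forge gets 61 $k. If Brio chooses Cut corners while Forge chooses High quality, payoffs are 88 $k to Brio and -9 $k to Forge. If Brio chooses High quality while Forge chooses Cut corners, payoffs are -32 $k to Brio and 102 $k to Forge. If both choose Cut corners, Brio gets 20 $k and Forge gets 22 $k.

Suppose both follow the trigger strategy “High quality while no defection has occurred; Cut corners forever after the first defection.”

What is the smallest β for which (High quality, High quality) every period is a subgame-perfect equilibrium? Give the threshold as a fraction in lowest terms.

41/80

Brio: cooperation gives 57 each period; deviation gives 88 once then 20 forever.
  57/(1−β) ≥ 88 + 20β/(1−β) ⇒ β ≥ 31/68.
Forge: cooperation gives 61 each period; deviation gives 102 once then 22 forever.
  β ≥ 41/80.
Both must hold, so the binding constraint is Forge's: β ≥ 41/80.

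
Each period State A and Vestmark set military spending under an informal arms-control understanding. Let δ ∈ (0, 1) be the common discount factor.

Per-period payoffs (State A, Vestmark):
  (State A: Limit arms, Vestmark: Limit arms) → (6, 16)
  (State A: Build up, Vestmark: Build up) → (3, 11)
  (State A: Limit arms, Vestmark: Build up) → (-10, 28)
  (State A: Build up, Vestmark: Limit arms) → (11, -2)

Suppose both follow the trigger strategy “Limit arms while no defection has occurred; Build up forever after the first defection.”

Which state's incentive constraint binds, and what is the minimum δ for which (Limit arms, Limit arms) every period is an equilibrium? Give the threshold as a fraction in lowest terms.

Vestmark; δ ≥ 12/17

State A's threshold: (11−6)/(11−3) = 5/8.
Vestmark's threshold: (28−16)/(28−11) = 12/17.
5/8 < 12/17, so Vestmark binds and δ* = 12/17.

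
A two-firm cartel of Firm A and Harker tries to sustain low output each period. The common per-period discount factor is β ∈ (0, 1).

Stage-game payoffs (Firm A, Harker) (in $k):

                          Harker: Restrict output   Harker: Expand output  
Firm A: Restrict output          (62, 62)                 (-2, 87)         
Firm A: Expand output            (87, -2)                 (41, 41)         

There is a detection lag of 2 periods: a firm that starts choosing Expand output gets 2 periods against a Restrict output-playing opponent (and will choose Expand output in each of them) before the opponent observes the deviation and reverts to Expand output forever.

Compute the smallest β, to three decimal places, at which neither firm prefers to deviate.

The best deviation is to choose Expand output for all 2 undetected periods, earning 87 each, then 41 forever once detected.
Deviation value: 87(1−β^2)/(1−β) + 41β^2/(1−β); cooperation value: 62/(1−β).
IC: 62 ≥ 87(1−β^2) + 41β^2 = 87 − 46β^2.
So β^2 ≥ 25/46, giving β ≥ (25/46)^(1/2) ≈ 0.737.

0.737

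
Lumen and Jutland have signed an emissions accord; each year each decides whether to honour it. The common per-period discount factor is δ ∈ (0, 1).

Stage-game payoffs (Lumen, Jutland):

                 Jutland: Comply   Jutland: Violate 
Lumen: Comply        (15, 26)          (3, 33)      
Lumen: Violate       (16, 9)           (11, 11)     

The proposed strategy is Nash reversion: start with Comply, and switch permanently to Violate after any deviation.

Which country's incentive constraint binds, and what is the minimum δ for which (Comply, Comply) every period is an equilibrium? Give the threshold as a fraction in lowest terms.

Jutland; δ ≥ 7/22

For Lumen: deviation gain 16−15 = 1, per-period punishment loss 15−11 = 4. IC gives δ ≥ 1/5.
For Jutland: gain 7, loss 15 per period, so δ ≥ 7/22.
The tighter constraint is Jutland's, so cooperation needs δ ≥ 7/22.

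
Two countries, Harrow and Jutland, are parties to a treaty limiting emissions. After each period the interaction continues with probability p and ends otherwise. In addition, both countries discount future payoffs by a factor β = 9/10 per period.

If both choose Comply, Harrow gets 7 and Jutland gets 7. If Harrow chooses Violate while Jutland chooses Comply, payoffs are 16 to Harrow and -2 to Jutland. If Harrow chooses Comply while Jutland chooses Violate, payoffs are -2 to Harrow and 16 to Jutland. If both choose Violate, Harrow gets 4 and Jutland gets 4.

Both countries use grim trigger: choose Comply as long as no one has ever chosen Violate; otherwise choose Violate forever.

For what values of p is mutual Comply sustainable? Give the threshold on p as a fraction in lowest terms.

5/6

With continuation probability p and discount β, the effective per-period discount factor is βp.
Grim-trigger IC: βp ≥ (16−7)/(16−4) = 3/4.
So p ≥ (3/4)/(9/10) = 5/6.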